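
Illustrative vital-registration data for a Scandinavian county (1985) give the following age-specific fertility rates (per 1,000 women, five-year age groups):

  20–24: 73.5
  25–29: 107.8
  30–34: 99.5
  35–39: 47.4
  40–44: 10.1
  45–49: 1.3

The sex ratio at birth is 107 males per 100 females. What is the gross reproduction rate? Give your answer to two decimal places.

0.82

Proportion female at birth = 100 / (100 + 107) = 0.48309.
Sum of ASFRs = 73.5 + 107.8 + 99.5 + 47.4 + 10.1 + 1.3 = 339.6
TFR = 5 × 339.6 / 1000 = 1.698
GRR = 0.48309 × 1.698 = 0.82029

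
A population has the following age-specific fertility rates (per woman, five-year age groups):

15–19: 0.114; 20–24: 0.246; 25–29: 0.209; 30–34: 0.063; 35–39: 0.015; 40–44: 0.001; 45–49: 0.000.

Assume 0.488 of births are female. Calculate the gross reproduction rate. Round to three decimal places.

1.581

Proportion female at birth = 0.488.
Sum of ASFRs = 0.114 + 0.246 + 0.209 + 0.063 + 0.015 + 0.001 + 0.000 = 0.648
TFR = 5 × 0.648 = 3.24
GRR = 0.488 × 3.24 = 1.58112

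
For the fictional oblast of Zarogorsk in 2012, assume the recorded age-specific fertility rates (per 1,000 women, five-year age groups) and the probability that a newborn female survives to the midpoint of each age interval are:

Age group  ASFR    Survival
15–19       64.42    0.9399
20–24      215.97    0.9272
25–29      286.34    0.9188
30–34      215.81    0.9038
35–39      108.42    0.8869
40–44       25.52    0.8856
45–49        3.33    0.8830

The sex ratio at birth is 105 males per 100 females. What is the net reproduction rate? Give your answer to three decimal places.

Proportion female at birth = 100 / (100 + 105) = 0.48780.
Survival-weighted fertility by age (5·fₓ·Sₓ):
  15–19: 5 × 64.42/1000 × 0.9399 = 0.30274
  20–24: 5 × 215.97/1000 × 0.9272 = 1.00124
  25–29: 5 × 286.34/1000 × 0.9188 = 1.31545
  30–34: 5 × 215.81/1000 × 0.9038 = 0.97525
  35–39: 5 × 108.42/1000 × 0.8869 = 0.48079
  40–44: 5 × 25.52/1000 × 0.8856 = 0.11300
  45–49: 5 × 3.33/1000 × 0.8830 = 0.01470
Sum = 4.20317
NRR = 0.48780 × 4.20317 = 2.05031
NRR > 1, so each generation more than replaces itself.

2.050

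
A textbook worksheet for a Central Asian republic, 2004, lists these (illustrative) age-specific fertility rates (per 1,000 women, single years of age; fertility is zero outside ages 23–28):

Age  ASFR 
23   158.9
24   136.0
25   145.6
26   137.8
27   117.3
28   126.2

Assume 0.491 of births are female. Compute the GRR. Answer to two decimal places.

0.40

Proportion female at birth = 0.491.
Sum of ASFRs = 158.9 + 136.0 + 145.6 + 137.8 + 117.3 + 126.2 = 821.8
TFR = 821.8 / 1000 = 0.8218
GRR = 0.491 × 0.8218 = 0.40350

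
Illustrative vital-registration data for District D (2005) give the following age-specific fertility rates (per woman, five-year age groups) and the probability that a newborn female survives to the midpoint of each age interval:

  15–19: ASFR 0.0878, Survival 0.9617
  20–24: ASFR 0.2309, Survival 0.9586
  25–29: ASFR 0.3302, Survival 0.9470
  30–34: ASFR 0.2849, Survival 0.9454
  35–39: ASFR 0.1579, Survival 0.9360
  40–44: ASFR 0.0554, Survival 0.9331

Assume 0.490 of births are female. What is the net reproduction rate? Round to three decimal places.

Proportion female at birth = 0.490.
Per-age-group product (5 × ASFR × survival probability):
  15–19: 5 × 0.0878 × 0.9617 = 0.42219
  20–24: 5 × 0.2309 × 0.9586 = 1.10670
  25–29: 5 × 0.3302 × 0.9470 = 1.56350
  30–34: 5 × 0.2849 × 0.9454 = 1.34672
  35–39: 5 × 0.1579 × 0.9360 = 0.73897
  40–44: 5 × 0.0554 × 0.9331 = 0.25847
Sum = 5.43655
NRR = 0.490 × 5.43655 = 2.66391
NRR > 1, so each generation more than replaces itself.

2.664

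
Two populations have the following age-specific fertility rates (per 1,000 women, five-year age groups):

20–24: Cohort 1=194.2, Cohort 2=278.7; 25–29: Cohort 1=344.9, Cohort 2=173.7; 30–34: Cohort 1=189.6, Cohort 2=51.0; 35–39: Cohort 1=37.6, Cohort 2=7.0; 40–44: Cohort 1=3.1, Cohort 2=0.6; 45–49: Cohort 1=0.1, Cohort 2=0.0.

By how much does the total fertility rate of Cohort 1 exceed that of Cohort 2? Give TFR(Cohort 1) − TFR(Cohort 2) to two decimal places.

1.29

Cohort 1:
  Sum of ASFRs = 194.2 + 344.9 + 189.6 + 37.6 + 3.1 + 0.1 = 769.5
  TFR = 5 × 769.5 / 1000 = 3.8475
Cohort 2:
  Sum of ASFRs = 278.7 + 173.7 + 51.0 + 7.0 + 0.6 + 0.0 = 511.0
  TFR = 5 × 511.0 / 1000 = 2.555
Difference = 3.8475 − 2.555 = 1.2925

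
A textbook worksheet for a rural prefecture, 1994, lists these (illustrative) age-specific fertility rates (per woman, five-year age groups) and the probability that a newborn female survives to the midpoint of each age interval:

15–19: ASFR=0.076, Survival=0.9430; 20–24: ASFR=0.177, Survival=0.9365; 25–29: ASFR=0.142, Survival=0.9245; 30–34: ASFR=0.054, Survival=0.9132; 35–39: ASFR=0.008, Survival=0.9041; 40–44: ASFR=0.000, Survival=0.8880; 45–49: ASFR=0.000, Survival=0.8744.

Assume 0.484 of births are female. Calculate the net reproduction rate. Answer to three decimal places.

1.029

Proportion female at birth = 0.484.
Each age group contributes 5 × ASFR × survival:
  15–19: 5 × 0.076 × 0.9430 = 0.35834
  20–24: 5 × 0.177 × 0.9365 = 0.82880
  25–29: 5 × 0.142 × 0.9245 = 0.65640
  30–34: 5 × 0.054 × 0.9132 = 0.24656
  35–39: 5 × 0.008 × 0.9041 = 0.03616
  40–44: 5 × 0.000 × 0.8880 = 0.00000
  45–49: 5 × 0.000 × 0.8744 = 0.00000
Sum = 2.12626
NRR = 0.484 × 2.12626 = 1.02911
NRR > 1, so each generation more than replaces itself.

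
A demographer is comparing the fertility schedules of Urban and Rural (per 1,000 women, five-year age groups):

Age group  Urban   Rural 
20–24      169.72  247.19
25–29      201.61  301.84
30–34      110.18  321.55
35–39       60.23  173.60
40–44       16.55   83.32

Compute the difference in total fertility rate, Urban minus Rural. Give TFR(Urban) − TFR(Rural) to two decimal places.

Urban:
  Sum of ASFRs = 169.72 + 201.61 + 110.18 + 60.23 + 16.55 = 558.29
  TFR = 5 × 558.29 / 1000 = 2.79145
Rural:
  Sum of ASFRs = 247.19 + 301.84 + 321.55 + 173.60 + 83.32 = 1127.50
  TFR = 5 × 1127.50 / 1000 = 5.6375
Difference = 2.79145 − 5.6375 = -2.84605

-2.85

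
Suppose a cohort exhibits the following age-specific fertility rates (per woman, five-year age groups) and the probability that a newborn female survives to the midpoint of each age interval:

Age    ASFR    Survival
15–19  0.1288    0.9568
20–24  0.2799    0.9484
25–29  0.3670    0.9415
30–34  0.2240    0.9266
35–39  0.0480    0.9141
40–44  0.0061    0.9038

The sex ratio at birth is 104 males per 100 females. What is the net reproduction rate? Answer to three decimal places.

Proportion female at birth = 100 / (100 + 104) = 0.49020.
Weighting each age-specific rate by interval width and survival:
  15–19: 5 × 0.1288 × 0.9568 = 0.61618
  20–24: 5 × 0.2799 × 0.9484 = 1.32729
  25–29: 5 × 0.3670 × 0.9415 = 1.72765
  30–34: 5 × 0.2240 × 0.9266 = 1.03779
  35–39: 5 × 0.0480 × 0.9141 = 0.21938
  40–44: 5 × 0.0061 × 0.9038 = 0.02757
Sum = 4.95586
NRR = 0.49020 × 4.95586 = 2.42936

2.429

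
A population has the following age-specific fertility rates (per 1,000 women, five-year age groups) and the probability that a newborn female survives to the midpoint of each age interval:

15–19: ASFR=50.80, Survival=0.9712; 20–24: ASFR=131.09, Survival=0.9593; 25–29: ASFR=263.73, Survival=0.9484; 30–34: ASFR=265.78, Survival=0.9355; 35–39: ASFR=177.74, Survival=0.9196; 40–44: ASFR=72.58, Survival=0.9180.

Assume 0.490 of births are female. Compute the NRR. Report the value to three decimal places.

2.215

Proportion female at birth = 0.490.
Weighting each age-specific rate by interval width and survival:
  15–19: 5 × 50.80/1000 × 0.9712 = 0.24668
  20–24: 5 × 131.09/1000 × 0.9593 = 0.62877
  25–29: 5 × 263.73/1000 × 0.9484 = 1.25061
  30–34: 5 × 265.78/1000 × 0.9355 = 1.24319
  35–39: 5 × 177.74/1000 × 0.9196 = 0.81725
  40–44: 5 × 72.58/1000 × 0.9180 = 0.33314
Sum = 4.51964
NRR = 0.490 × 4.51964 = 2.21462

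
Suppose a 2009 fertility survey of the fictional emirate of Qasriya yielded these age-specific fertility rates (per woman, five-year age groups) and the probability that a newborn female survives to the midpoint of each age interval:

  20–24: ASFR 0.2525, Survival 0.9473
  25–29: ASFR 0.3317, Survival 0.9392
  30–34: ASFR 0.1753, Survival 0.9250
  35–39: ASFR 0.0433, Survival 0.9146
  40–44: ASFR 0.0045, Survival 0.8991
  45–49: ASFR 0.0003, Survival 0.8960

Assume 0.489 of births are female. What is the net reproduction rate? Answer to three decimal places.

1.850

Proportion female at birth = 0.489.
Per-age-group product (5 × ASFR × survival probability):
  20–24: 5 × 0.2525 × 0.9473 = 1.19597
  25–29: 5 × 0.3317 × 0.9392 = 1.55766
  30–34: 5 × 0.1753 × 0.9250 = 0.81076
  35–39: 5 × 0.0433 × 0.9146 = 0.19801
  40–44: 5 × 0.0045 × 0.8991 = 0.02023
  45–49: 5 × 0.0003 × 0.8960 = 0.00134
Sum = 3.78397
NRR = 0.489 × 3.78397 = 1.85036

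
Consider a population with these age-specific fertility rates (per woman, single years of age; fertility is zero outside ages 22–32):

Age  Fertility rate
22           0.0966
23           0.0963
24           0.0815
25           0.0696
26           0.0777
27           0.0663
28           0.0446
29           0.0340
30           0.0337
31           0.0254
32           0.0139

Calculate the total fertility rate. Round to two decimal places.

0.64

Sum of ASFRs = 0.0966 + 0.0963 + 0.0815 + 0.0696 + 0.0777 + 0.0663 + 0.0446 + 0.0340 + 0.0337 + 0.0254 + 0.0139 = 0.6396
TFR = 0.6396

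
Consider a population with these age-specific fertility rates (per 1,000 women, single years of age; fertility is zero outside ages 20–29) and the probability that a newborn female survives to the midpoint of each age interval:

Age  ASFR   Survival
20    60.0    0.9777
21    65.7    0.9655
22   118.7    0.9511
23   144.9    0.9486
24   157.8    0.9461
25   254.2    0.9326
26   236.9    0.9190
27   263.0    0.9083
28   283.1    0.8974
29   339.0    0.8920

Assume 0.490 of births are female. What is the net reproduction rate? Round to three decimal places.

Proportion female at birth = 0.490.
Survival-weighted fertility by age (1·fₓ·Sₓ):
  20: 1 × 60.0/1000 × 0.9777 = 0.05866
  21: 1 × 65.7/1000 × 0.9655 = 0.06343
  22: 1 × 118.7/1000 × 0.9511 = 0.11290
  23: 1 × 144.9/1000 × 0.9486 = 0.13745
  24: 1 × 157.8/1000 × 0.9461 = 0.14929
  25: 1 × 254.2/1000 × 0.9326 = 0.23707
  26: 1 × 236.9/1000 × 0.9190 = 0.21771
  27: 1 × 263.0/1000 × 0.9083 = 0.23888
  28: 1 × 283.1/1000 × 0.8974 = 0.25405
  29: 1 × 339.0/1000 × 0.8920 = 0.30239
Sum = 1.77183
NRR = 0.490 × 1.77183 = 0.86820

0.868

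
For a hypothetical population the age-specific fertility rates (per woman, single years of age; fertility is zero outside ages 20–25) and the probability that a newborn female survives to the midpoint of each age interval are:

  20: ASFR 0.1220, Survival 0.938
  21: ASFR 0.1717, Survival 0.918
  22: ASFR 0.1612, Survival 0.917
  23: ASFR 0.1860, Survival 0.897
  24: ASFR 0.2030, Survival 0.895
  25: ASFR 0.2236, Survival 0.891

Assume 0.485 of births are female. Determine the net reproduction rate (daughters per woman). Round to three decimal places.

0.469

Proportion female at birth = 0.485.
Each age group contributes 1 × ASFR × survival:
  20: 1 × 0.1220 × 0.938 = 0.11444
  21: 1 × 0.1717 × 0.918 = 0.15762
  22: 1 × 0.1612 × 0.917 = 0.14782
  23: 1 × 0.1860 × 0.897 = 0.16684
  24: 1 × 0.2030 × 0.895 = 0.18169
  25: 1 × 0.2236 × 0.891 = 0.19923
Sum = 0.96764
NRR = 0.485 × 0.96764 = 0.46931
An NRR under 1 implies long-run decline under these rates.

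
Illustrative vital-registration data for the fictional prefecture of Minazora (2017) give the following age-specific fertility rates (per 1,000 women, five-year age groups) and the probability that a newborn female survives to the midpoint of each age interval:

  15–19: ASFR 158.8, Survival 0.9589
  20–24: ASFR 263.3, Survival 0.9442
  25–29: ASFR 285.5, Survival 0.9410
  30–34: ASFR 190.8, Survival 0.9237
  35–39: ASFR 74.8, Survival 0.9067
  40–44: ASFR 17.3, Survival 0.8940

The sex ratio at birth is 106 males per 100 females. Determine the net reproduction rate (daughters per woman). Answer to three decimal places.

Proportion female at birth = 100 / (100 + 106) = 0.48544.
Survival-weighted fertility by age (5·fₓ·Sₓ):
  15–19: 5 × 158.8/1000 × 0.9589 = 0.76137
  20–24: 5 × 263.3/1000 × 0.9442 = 1.24304
  25–29: 5 × 285.5/1000 × 0.9410 = 1.34328
  30–34: 5 × 190.8/1000 × 0.9237 = 0.88121
  35–39: 5 × 74.8/1000 × 0.9067 = 0.33911
  40–44: 5 × 17.3/1000 × 0.8940 = 0.07733
Sum = 4.64534
NRR = 0.48544 × 4.64534 = 2.25503
NRR > 1, so each generation more than replaces itself.

2.255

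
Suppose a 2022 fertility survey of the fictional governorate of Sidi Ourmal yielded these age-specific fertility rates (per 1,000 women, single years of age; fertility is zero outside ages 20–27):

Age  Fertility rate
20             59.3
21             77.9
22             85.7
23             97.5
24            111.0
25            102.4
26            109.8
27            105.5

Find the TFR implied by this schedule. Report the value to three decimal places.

Sum of ASFRs = 59.3 + 77.9 + 85.7 + 97.5 + 111.0 + 102.4 + 109.8 + 105.5 = 749.1
TFR = 749.1 / 1000 = 0.7491

0.749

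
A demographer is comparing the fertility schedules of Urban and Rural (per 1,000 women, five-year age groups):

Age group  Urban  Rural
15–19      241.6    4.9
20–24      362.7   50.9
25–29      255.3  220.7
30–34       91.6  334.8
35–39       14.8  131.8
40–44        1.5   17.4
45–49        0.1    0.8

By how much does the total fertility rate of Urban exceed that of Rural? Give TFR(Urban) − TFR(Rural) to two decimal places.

1.03

Urban:
  Sum of ASFRs = 241.6 + 362.7 + 255.3 + 91.6 + 14.8 + 1.5 + 0.1 = 967.6
  TFR = 5 × 967.6 / 1000 = 4.838
Rural:
  Sum of ASFRs = 4.9 + 50.9 + 220.7 + 334.8 + 131.8 + 17.4 + 0.8 = 761.3
  TFR = 5 × 761.3 / 1000 = 3.8065
Difference = 4.838 − 3.8065 = 1.0315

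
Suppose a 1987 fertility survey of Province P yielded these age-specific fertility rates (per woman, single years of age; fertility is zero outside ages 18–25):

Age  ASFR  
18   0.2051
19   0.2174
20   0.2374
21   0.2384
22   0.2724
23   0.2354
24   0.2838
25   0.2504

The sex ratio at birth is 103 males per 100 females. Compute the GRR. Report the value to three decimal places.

Proportion female at birth = 100 / (100 + 103) = 0.49261.
Sum of ASFRs = 0.2051 + 0.2174 + 0.2374 + 0.2384 + 0.2724 + 0.2354 + 0.2838 + 0.2504 = 1.9403
TFR = 1.9403
GRR = 0.49261 × 1.9403 = 0.95581

0.956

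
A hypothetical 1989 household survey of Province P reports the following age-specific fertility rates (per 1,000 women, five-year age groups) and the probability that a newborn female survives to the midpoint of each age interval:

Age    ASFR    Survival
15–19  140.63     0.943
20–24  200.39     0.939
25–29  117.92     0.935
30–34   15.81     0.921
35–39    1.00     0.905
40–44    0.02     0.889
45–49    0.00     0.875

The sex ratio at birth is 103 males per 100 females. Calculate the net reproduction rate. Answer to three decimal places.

Proportion female at birth = 100 / (100 + 103) = 0.49261.
Weighting each age-specific rate by interval width and survival:
  15–19: 5 × 140.63/1000 × 0.943 = 0.66307
  20–24: 5 × 200.39/1000 × 0.939 = 0.94083
  25–29: 5 × 117.92/1000 × 0.935 = 0.55128
  30–34: 5 × 15.81/1000 × 0.921 = 0.07281
  35–39: 5 × 1.00/1000 × 0.905 = 0.00453
  40–44: 5 × 0.02/1000 × 0.889 = 0.00009
  45–49: 5 × 0.00/1000 × 0.875 = 0.00000
Sum = 2.23261
NRR = 0.49261 × 2.23261 = 1.09981

1.100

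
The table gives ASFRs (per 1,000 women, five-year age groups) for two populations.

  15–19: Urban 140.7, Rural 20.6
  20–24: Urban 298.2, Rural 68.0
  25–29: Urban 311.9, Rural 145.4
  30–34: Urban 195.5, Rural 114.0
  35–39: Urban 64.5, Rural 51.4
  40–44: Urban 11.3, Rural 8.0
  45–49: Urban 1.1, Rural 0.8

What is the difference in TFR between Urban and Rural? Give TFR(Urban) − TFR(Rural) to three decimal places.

Urban:
  Sum of ASFRs = 140.7 + 298.2 + 311.9 + 195.5 + 64.5 + 11.3 + 1.1 = 1023.2
  TFR = 5 × 1023.2 / 1000 = 5.116
Rural:
  Sum of ASFRs = 20.6 + 68.0 + 145.4 + 114.0 + 51.4 + 8.0 + 0.8 = 408.2
  TFR = 5 × 408.2 / 1000 = 2.041
Difference = 5.116 − 2.041 = 3.075

3.075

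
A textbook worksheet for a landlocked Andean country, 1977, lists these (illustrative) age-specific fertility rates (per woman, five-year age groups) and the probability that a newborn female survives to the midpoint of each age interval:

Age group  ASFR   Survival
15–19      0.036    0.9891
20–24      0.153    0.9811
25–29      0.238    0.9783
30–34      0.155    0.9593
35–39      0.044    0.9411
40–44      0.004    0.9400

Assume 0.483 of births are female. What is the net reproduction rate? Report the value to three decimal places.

1.479

Proportion female at birth = 0.483.
Weighting each age-specific rate by interval width and survival:
  15–19: 5 × 0.036 × 0.9891 = 0.17804
  20–24: 5 × 0.153 × 0.9811 = 0.75054
  25–29: 5 × 0.238 × 0.9783 = 1.16418
  30–34: 5 × 0.155 × 0.9593 = 0.74346
  35–39: 5 × 0.044 × 0.9411 = 0.20704
  40–44: 5 × 0.004 × 0.9400 = 0.01880
Sum = 3.06206
NRR = 0.483 × 3.06206 = 1.47897
NRR > 1, so each generation more than replaces itself.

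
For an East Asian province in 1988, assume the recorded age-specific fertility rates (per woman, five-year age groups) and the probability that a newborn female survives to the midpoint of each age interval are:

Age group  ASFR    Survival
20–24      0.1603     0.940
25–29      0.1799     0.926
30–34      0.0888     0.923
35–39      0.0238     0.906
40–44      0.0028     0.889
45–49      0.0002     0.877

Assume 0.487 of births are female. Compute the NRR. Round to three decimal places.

Proportion female at birth = 0.487.
Per-age-group product (5 × ASFR × survival probability):
  20–24: 5 × 0.1603 × 0.940 = 0.75341
  25–29: 5 × 0.1799 × 0.926 = 0.83294
  30–34: 5 × 0.0888 × 0.923 = 0.40981
  35–39: 5 × 0.0238 × 0.906 = 0.10781
  40–44: 5 × 0.0028 × 0.889 = 0.01245
  45–49: 5 × 0.0002 × 0.877 = 0.00088
Sum = 2.11730
NRR = 0.487 × 2.11730 = 1.03113
NRR > 1, so each generation more than replaces itself.

1.031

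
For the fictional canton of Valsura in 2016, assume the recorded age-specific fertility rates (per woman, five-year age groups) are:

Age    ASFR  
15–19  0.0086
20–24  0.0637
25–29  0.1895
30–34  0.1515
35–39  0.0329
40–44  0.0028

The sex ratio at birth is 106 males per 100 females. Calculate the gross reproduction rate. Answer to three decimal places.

1.090

Proportion female at birth = 100 / (100 + 106) = 0.48544.
Sum of ASFRs = 0.0086 + 0.0637 + 0.1895 + 0.1515 + 0.0329 + 0.0028 = 0.4490
TFR = 5 × 0.4490 = 2.245
GRR = 0.48544 × 2.245 = 1.08981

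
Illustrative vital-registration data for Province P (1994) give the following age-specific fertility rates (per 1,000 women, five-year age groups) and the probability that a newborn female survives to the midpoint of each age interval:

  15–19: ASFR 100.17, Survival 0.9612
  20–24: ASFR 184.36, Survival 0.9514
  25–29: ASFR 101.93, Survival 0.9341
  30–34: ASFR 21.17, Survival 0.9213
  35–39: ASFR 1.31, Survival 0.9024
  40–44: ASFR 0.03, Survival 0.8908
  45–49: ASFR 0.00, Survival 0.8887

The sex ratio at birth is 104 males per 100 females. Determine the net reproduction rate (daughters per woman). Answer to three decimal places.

0.950

Proportion female at birth = 100 / (100 + 104) = 0.49020.
Each age group contributes 5 × ASFR × survival:
  15–19: 5 × 100.17/1000 × 0.9612 = 0.48142
  20–24: 5 × 184.36/1000 × 0.9514 = 0.87700
  25–29: 5 × 101.93/1000 × 0.9341 = 0.47606
  30–34: 5 × 21.17/1000 × 0.9213 = 0.09752
  35–39: 5 × 1.31/1000 × 0.9024 = 0.00591
  40–44: 5 × 0.03/1000 × 0.8908 = 0.00013
  45–49: 5 × 0.00/1000 × 0.8887 = 0.00000
Sum = 1.93804
NRR = 0.49020 × 1.93804 = 0.95003
With NRR below 1 the population is below replacement fertility.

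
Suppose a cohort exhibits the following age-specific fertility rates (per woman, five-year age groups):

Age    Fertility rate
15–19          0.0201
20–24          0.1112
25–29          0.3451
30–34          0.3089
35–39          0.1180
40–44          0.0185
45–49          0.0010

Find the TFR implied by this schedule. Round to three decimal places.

4.614

Sum of ASFRs = 0.0201 + 0.1112 + 0.3451 + 0.3089 + 0.1180 + 0.0185 + 0.0010 = 0.9228
TFR = 5 × 0.9228 = 4.614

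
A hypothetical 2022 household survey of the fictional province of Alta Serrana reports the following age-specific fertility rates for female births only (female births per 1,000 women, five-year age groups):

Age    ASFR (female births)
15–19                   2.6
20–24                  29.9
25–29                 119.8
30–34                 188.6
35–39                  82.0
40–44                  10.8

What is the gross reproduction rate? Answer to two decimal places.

2.17

Sum of female ASFRs = 2.6 + 29.9 + 119.8 + 188.6 + 82.0 + 10.8 = 433.7
GRR = 5 × 433.7 / 1000 = 2.1685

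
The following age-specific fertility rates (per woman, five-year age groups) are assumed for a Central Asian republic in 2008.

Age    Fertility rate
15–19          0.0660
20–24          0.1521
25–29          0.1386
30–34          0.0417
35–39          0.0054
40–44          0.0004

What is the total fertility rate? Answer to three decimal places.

2.021

Sum of ASFRs = 0.0660 + 0.1521 + 0.1386 + 0.0417 + 0.0054 + 0.0004 = 0.4042
TFR = 5 × 0.4042 = 2.021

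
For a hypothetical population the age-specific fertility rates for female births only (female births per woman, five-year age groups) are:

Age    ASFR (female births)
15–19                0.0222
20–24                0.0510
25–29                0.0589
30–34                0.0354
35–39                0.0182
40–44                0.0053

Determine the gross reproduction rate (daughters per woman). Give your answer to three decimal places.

0.955

Sum of female ASFRs = 0.0222 + 0.0510 + 0.0589 + 0.0354 + 0.0182 + 0.0053 = 0.1910
GRR = 5 × 0.1910 = 0.955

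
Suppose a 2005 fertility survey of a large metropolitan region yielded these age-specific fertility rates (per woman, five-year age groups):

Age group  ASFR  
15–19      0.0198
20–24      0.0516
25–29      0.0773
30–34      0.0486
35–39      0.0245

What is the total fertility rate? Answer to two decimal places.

Sum of ASFRs = 0.0198 + 0.0516 + 0.0773 + 0.0486 + 0.0245 = 0.2218
TFR = 5 × 0.2218 = 1.109

1.11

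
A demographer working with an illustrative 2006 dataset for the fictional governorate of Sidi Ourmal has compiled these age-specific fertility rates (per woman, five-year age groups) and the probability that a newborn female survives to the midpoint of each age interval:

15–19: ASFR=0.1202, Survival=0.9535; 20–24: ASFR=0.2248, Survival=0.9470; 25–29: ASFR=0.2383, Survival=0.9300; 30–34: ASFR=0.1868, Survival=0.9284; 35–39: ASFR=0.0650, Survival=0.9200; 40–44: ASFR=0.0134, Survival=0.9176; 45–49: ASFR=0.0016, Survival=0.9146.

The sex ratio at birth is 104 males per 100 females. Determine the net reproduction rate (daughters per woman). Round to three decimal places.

1.951

Proportion female at birth = 100 / (100 + 104) = 0.49020.
Each age group contributes 5 × ASFR × survival:
  15–19: 5 × 0.1202 × 0.9535 = 0.57305
  20–24: 5 × 0.2248 × 0.9470 = 1.06443
  25–29: 5 × 0.2383 × 0.9300 = 1.10810
  30–34: 5 × 0.1868 × 0.9284 = 0.86713
  35–39: 5 × 0.0650 × 0.9200 = 0.29900
  40–44: 5 × 0.0134 × 0.9176 = 0.06148
  45–49: 5 × 0.0016 × 0.9146 = 0.00732
Sum = 3.98051
NRR = 0.49020 × 3.98051 = 1.95125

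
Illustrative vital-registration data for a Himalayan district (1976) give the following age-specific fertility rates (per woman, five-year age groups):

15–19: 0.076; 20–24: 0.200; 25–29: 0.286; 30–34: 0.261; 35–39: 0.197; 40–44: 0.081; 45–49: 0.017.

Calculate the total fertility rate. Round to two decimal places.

Sum of ASFRs = 0.076 + 0.200 + 0.286 + 0.261 + 0.197 + 0.081 + 0.017 = 1.118
TFR = 5 × 1.118 = 5.59

5.59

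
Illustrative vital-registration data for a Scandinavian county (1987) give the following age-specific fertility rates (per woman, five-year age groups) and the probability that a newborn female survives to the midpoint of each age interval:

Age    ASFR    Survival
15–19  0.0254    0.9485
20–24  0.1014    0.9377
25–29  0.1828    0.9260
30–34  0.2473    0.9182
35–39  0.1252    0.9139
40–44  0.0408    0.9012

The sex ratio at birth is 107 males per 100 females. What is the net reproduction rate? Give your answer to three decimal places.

1.610

Proportion female at birth = 100 / (100 + 107) = 0.48309.
Survival-weighted fertility by age (5·fₓ·Sₓ):
  15–19: 5 × 0.0254 × 0.9485 = 0.12046
  20–24: 5 × 0.1014 × 0.9377 = 0.47541
  25–29: 5 × 0.1828 × 0.9260 = 0.84636
  30–34: 5 × 0.2473 × 0.9182 = 1.13535
  35–39: 5 × 0.1252 × 0.9139 = 0.57210
  40–44: 5 × 0.0408 × 0.9012 = 0.18384
Sum = 3.33352
NRR = 0.48309 × 3.33352 = 1.61039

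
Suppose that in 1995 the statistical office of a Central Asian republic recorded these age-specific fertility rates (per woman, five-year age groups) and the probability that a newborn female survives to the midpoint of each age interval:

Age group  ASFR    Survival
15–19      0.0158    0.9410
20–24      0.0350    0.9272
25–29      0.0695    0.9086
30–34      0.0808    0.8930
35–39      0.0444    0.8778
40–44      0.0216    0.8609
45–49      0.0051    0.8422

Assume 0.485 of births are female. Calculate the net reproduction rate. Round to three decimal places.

0.593

Proportion female at birth = 0.485.
Per-age-group product (5 × ASFR × survival probability):
  15–19: 5 × 0.0158 × 0.9410 = 0.07434
  20–24: 5 × 0.0350 × 0.9272 = 0.16226
  25–29: 5 × 0.0695 × 0.9086 = 0.31574
  30–34: 5 × 0.0808 × 0.8930 = 0.36077
  35–39: 5 × 0.0444 × 0.8778 = 0.19487
  40–44: 5 × 0.0216 × 0.8609 = 0.09298
  45–49: 5 × 0.0051 × 0.8422 = 0.02148
Sum = 1.22244
NRR = 0.485 × 1.22244 = 0.59288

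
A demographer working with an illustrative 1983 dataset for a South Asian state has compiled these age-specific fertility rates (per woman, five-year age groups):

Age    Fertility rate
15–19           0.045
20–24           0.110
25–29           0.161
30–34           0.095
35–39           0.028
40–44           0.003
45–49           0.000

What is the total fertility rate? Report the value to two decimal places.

2.21

Sum of ASFRs = 0.045 + 0.110 + 0.161 + 0.095 + 0.028 + 0.003 + 0.000 = 0.442
TFR = 5 × 0.442 = 2.21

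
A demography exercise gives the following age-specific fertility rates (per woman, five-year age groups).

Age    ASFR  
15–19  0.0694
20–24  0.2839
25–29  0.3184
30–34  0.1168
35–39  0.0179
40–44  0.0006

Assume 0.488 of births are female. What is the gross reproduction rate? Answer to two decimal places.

Proportion female at birth = 0.488.
Sum of ASFRs = 0.0694 + 0.2839 + 0.3184 + 0.1168 + 0.0179 + 0.0006 = 0.8070
TFR = 5 × 0.8070 = 4.035
GRR = 0.488 × 4.035 = 1.96908

1.97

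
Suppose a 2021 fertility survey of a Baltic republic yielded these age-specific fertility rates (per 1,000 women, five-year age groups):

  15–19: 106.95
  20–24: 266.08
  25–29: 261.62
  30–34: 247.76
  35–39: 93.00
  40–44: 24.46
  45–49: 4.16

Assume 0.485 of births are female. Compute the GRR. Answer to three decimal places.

2.435

Proportion female at birth = 0.485.
Sum of ASFRs = 106.95 + 266.08 + 261.62 + 247.76 + 93.00 + 24.46 + 4.16 = 1004.03
TFR = 5 × 1004.03 / 1000 = 5.02015
GRR = 0.485 × 5.02015 = 2.43477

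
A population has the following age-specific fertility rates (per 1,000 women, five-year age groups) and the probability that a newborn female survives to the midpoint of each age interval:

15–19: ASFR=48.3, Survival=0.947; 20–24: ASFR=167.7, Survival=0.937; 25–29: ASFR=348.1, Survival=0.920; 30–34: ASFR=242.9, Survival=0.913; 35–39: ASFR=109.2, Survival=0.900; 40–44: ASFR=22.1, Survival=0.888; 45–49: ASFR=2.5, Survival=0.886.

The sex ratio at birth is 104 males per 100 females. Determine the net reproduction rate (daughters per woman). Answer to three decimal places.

Proportion female at birth = 100 / (100 + 104) = 0.49020.
Survival-weighted fertility by age (5·fₓ·Sₓ):
  15–19: 5 × 48.3/1000 × 0.947 = 0.22870
  20–24: 5 × 167.7/1000 × 0.937 = 0.78567
  25–29: 5 × 348.1/1000 × 0.920 = 1.60126
  30–34: 5 × 242.9/1000 × 0.913 = 1.10884
  35–39: 5 × 109.2/1000 × 0.900 = 0.49140
  40–44: 5 × 22.1/1000 × 0.888 = 0.09812
  45–49: 5 × 2.5/1000 × 0.886 = 0.01108
Sum = 4.32507
NRR = 0.49020 × 4.32507 = 2.12015
An NRR exceeding 1 indicates intrinsic growth under these rates.

2.120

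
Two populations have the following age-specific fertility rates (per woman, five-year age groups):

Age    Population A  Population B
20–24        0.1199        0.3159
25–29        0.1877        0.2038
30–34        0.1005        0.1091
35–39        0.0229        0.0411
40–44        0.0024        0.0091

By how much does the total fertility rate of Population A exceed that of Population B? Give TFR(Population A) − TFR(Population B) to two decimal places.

Population A:
  Sum of ASFRs = 0.1199 + 0.1877 + 0.1005 + 0.0229 + 0.0024 = 0.4334
  TFR = 5 × 0.4334 = 2.167
Population B:
  Sum of ASFRs = 0.3159 + 0.2038 + 0.1091 + 0.0411 + 0.0091 = 0.6790
  TFR = 5 × 0.6790 = 3.395
Difference = 2.167 − 3.395 = -1.228

-1.23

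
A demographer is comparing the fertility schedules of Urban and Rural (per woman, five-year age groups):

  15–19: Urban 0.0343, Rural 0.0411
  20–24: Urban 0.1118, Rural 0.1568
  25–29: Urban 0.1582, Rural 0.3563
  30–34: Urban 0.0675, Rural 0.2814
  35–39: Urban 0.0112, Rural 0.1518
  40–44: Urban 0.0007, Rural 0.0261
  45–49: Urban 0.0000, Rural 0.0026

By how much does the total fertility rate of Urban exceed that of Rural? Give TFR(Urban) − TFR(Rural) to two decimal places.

Urban:
  Sum of ASFRs = 0.0343 + 0.1118 + 0.1582 + 0.0675 + 0.0112 + 0.0007 + 0.0000 = 0.3837
  TFR = 5 × 0.3837 = 1.9185
Rural:
  Sum of ASFRs = 0.0411 + 0.1568 + 0.3563 + 0.2814 + 0.1518 + 0.0261 + 0.0026 = 1.0161
  TFR = 5 × 1.0161 = 5.0805
Difference = 1.9185 − 5.0805 = -3.162

-3.16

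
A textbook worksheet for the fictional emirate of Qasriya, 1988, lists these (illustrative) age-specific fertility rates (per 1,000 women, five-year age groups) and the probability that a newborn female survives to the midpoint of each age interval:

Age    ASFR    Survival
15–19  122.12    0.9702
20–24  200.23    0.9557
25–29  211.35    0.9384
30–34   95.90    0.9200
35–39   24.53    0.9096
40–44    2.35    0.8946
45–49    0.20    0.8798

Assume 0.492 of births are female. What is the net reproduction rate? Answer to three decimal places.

Proportion female at birth = 0.492.
Survival-weighted fertility by age (5·fₓ·Sₓ):
  15–19: 5 × 122.12/1000 × 0.9702 = 0.59240
  20–24: 5 × 200.23/1000 × 0.9557 = 0.95680
  25–29: 5 × 211.35/1000 × 0.9384 = 0.99165
  30–34: 5 × 95.90/1000 × 0.9200 = 0.44114
  35–39: 5 × 24.53/1000 × 0.9096 = 0.11156
  40–44: 5 × 2.35/1000 × 0.8946 = 0.01051
  45–49: 5 × 0.20/1000 × 0.8798 = 0.00088
Sum = 3.10494
NRR = 0.492 × 3.10494 = 1.52763
An NRR exceeding 1 indicates intrinsic growth under these rates.

1.528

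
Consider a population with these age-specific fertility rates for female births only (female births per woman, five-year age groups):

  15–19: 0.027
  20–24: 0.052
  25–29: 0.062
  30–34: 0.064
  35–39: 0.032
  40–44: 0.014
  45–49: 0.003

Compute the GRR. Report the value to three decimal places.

Sum of female ASFRs = 0.027 + 0.052 + 0.062 + 0.064 + 0.032 + 0.014 + 0.003 = 0.254
GRR = 5 × 0.254 = 1.27

1.270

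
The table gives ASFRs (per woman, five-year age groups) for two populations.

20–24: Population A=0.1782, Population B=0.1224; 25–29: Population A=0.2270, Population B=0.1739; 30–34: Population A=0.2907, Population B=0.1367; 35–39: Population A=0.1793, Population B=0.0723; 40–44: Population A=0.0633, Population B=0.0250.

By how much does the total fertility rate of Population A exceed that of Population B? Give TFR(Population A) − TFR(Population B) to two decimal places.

2.04

Population A:
  Sum of ASFRs = 0.1782 + 0.2270 + 0.2907 + 0.1793 + 0.0633 = 0.9385
  TFR = 5 × 0.9385 = 4.6925
Population B:
  Sum of ASFRs = 0.1224 + 0.1739 + 0.1367 + 0.0723 + 0.0250 = 0.5303
  TFR = 5 × 0.5303 = 2.6515
Difference = 4.6925 − 2.6515 = 2.041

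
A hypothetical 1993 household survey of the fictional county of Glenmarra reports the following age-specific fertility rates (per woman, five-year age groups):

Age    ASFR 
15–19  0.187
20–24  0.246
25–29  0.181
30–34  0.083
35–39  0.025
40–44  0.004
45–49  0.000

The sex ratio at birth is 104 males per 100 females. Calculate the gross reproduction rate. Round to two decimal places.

1.78

Proportion female at birth = 100 / (100 + 104) = 0.49020.
Sum of ASFRs = 0.187 + 0.246 + 0.181 + 0.083 + 0.025 + 0.004 + 0.000 = 0.726
TFR = 5 × 0.726 = 3.63
GRR = 0.49020 × 3.63 = 1.77943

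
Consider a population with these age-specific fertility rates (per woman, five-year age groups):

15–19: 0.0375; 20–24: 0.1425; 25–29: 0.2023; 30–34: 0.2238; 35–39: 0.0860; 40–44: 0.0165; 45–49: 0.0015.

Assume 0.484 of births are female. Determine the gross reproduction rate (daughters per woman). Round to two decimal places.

Proportion female at birth = 0.484.
Sum of ASFRs = 0.0375 + 0.1425 + 0.2023 + 0.2238 + 0.0860 + 0.0165 + 0.0015 = 0.7101
TFR = 5 × 0.7101 = 3.5505
GRR = 0.484 × 3.5505 = 1.71844

1.72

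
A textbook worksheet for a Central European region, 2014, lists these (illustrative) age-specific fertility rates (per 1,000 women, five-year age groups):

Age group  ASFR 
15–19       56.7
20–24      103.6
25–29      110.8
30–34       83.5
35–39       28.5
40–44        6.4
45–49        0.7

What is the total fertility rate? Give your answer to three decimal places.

1.951

Sum of ASFRs = 56.7 + 103.6 + 110.8 + 83.5 + 28.5 + 6.4 + 0.7 = 390.2
TFR = 5 × 390.2 / 1000 = 1.951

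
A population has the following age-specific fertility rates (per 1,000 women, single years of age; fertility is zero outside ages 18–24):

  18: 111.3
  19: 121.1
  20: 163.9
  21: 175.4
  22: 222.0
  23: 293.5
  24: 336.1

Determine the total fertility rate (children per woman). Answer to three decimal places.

Sum of ASFRs = 111.3 + 121.1 + 163.9 + 175.4 + 222.0 + 293.5 + 336.1 = 1423.3
TFR = 1423.3 / 1000 = 1.4233

1.423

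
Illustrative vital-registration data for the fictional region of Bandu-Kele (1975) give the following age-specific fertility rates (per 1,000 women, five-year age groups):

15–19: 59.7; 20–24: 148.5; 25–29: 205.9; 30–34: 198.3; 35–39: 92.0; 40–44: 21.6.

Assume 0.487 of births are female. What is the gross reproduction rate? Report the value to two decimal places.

Proportion female at birth = 0.487.
Sum of ASFRs = 59.7 + 148.5 + 205.9 + 198.3 + 92.0 + 21.6 = 726.0
TFR = 5 × 726.0 / 1000 = 3.63
GRR = 0.487 × 3.63 = 1.76781

1.77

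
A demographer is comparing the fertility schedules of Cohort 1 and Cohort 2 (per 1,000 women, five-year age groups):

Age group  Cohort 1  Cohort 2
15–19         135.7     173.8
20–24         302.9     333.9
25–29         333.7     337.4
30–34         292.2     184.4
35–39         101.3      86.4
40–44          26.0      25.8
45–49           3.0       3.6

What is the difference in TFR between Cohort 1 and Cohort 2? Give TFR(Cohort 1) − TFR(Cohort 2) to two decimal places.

0.25

Cohort 1:
  Sum of ASFRs = 135.7 + 302.9 + 333.7 + 292.2 + 101.3 + 26.0 + 3.0 = 1194.8
  TFR = 5 × 1194.8 / 1000 = 5.974
Cohort 2:
  Sum of ASFRs = 173.8 + 333.9 + 337.4 + 184.4 + 86.4 + 25.8 + 3.6 = 1145.3
  TFR = 5 × 1145.3 / 1000 = 5.7265
Difference = 5.974 − 5.7265 = 0.2475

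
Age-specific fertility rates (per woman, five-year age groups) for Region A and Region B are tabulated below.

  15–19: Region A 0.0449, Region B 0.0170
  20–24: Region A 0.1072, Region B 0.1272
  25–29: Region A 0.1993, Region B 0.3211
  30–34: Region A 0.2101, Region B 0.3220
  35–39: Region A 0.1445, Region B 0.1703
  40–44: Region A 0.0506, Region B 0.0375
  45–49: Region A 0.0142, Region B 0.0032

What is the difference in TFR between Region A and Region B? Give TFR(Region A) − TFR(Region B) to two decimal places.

-1.14

Region A:
  Sum of ASFRs = 0.0449 + 0.1072 + 0.1993 + 0.2101 + 0.1445 + 0.0506 + 0.0142 = 0.7708
  TFR = 5 × 0.7708 = 3.854
Region B:
  Sum of ASFRs = 0.0170 + 0.1272 + 0.3211 + 0.3220 + 0.1703 + 0.0375 + 0.0032 = 0.9983
  TFR = 5 × 0.9983 = 4.9915
Difference = 3.854 − 4.9915 = -1.1375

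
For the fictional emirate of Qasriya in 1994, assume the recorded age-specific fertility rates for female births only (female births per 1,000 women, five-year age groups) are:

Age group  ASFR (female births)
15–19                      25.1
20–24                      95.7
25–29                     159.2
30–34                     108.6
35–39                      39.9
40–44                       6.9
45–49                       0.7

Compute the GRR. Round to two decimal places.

Sum of female ASFRs = 25.1 + 95.7 + 159.2 + 108.6 + 39.9 + 6.9 + 0.7 = 436.1
GRR = 5 × 436.1 / 1000 = 2.1805

2.18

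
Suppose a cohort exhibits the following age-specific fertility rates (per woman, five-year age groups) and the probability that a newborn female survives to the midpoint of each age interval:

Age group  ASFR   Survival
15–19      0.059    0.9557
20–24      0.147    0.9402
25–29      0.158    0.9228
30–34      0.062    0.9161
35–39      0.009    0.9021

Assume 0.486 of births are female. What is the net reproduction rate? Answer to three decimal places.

0.985

Proportion female at birth = 0.486.
Each age group contributes 5 × ASFR × survival:
  15–19: 5 × 0.059 × 0.9557 = 0.28193
  20–24: 5 × 0.147 × 0.9402 = 0.69105
  25–29: 5 × 0.158 × 0.9228 = 0.72901
  30–34: 5 × 0.062 × 0.9161 = 0.28399
  35–39: 5 × 0.009 × 0.9021 = 0.04059
Sum = 2.02657
NRR = 0.486 × 2.02657 = 0.98491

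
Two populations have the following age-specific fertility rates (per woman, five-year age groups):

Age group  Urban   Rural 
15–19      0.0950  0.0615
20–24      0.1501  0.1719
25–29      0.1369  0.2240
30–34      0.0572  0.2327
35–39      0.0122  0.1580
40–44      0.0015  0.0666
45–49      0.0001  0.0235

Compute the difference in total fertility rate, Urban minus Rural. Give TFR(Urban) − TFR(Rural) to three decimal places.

-2.426

Urban:
  Sum of ASFRs = 0.0950 + 0.1501 + 0.1369 + 0.0572 + 0.0122 + 0.0015 + 0.0001 = 0.4530
  TFR = 5 × 0.4530 = 2.265
Rural:
  Sum of ASFRs = 0.0615 + 0.1719 + 0.2240 + 0.2327 + 0.1580 + 0.0666 + 0.0235 = 0.9382
  TFR = 5 × 0.9382 = 4.691
Difference = 2.265 − 4.691 = -2.426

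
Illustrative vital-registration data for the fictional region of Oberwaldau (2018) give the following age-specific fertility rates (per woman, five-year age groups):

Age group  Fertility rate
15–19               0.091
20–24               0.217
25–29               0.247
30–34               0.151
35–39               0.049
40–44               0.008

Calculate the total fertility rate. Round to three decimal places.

3.815

Sum of ASFRs = 0.091 + 0.217 + 0.247 + 0.151 + 0.049 + 0.008 = 0.763
TFR = 5 × 0.763 = 3.815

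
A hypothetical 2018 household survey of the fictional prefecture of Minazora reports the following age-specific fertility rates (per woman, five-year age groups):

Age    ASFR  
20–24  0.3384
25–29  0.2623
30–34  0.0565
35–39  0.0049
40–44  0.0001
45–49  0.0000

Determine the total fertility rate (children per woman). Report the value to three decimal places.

Sum of ASFRs = 0.3384 + 0.2623 + 0.0565 + 0.0049 + 0.0001 + 0.0000 = 0.6622
TFR = 5 × 0.6622 = 3.311

3.311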